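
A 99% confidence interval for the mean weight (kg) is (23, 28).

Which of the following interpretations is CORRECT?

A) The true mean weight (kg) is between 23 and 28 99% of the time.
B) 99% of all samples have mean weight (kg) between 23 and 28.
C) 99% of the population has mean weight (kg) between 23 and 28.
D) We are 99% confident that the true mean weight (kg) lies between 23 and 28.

A confidence interval represents our confidence in the procedure, not a probability statement about the parameter.

Key concept: If we repeated this sampling process many times and computed a 99% CI each time, about 99% of those intervals would contain the true population parameter.

For this specific interval (23, 28):
- Midpoint (point estimate): 25.5
- Margin of error: 2.5

The correct interpretation is the one stating confidence that the true parameter lies in the interval — option D.

D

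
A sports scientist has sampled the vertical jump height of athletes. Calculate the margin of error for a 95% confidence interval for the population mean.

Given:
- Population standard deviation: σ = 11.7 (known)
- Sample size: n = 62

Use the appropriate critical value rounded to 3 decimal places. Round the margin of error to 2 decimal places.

The population standard deviation σ is known, so use the z-interval margin of error formula.

For 95% confidence, z* = 1.96 (from standard normal table)

Margin of error formula for z-interval: E = z* × σ/√n

E = 1.96 × 11.7/√62
  = 1.96 × 1.485901
  = 2.9124

Rounded to 2 decimal places:

2.91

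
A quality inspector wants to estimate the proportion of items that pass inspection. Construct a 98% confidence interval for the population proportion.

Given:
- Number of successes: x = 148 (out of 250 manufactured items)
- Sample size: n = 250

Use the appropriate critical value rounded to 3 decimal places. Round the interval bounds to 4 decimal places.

Sample proportion: p̂ = 148/250 = 0.592000

Check conditions for normal approximation:
  np̂ = 148 ≥ 10 ✓
  n(1-p̂) = 102 ≥ 10 ✓

The sample is large enough, so use a z-interval (normal approximation) for the proportion.

For 98% confidence, z* = 2.326 (from standard normal table)

Standard error: SE = √(p̂(1-p̂)/n) = √(0.592000×0.408000/250) = 0.03108286

Margin of error: E = z* × SE = 2.326 × 0.03108286 = 0.072299

Z-interval: p̂ ± E = 0.592000 ± 0.072299 = (0.519701, 0.664299)

Rounded to 4 decimal places:

(0.5197, 0.6643)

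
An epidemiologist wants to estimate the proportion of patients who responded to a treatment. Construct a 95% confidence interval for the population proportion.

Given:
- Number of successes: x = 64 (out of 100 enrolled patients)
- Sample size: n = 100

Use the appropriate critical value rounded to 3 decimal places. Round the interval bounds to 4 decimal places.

Sample proportion: p̂ = 64/100 = 0.640000

Check conditions for normal approximation:
  np̂ = 64 ≥ 10 ✓
  n(1-p̂) = 36 ≥ 10 ✓

The sample is large enough, so use a z-interval (normal approximation) for the proportion.

For 95% confidence, z* = 1.96 (from standard normal table)

Standard error: SE = √(p̂(1-p̂)/n) = √(0.640000×0.360000/100) = 0.04800000

Margin of error: E = z* × SE = 1.96 × 0.04800000 = 0.094080

Z-interval: p̂ ± E = 0.640000 ± 0.094080 = (0.545920, 0.734080)

Rounded to 4 decimal places:

(0.5459, 0.7341)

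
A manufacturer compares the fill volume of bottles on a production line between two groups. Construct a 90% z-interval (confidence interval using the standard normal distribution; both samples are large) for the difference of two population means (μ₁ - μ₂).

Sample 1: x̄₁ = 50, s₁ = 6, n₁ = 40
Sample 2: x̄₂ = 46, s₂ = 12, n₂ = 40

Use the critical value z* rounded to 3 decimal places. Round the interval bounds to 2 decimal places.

Both samples are large (n₁ = 40 ≥ 30, n₂ = 40 ≥ 30), so a z-interval for the difference of means applies.

Point estimate: x̄₁ - x̄₂ = 50 - 46 = 4

Standard error: SE = √(s₁²/n₁ + s₂²/n₂)
= √(6²/40 + 12²/40)
= √(0.900000 + 3.600000)
= 2.121320

For 90% confidence, z* = 1.645 (from standard normal table)
Margin of error: E = z* × SE = 1.645 × 2.121320 = 3.4896

Z-interval: (x̄₁ - x̄₂) ± E = 4 ± 3.4896 = (0.5104, 7.4896)

Rounded to 2 decimal places:

(0.51, 7.49)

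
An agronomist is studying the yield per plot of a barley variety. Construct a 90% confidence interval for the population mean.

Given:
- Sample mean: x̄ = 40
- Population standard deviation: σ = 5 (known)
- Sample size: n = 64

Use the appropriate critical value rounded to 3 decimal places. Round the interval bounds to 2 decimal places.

The population standard deviation σ is known, so use a z-interval (standard normal critical value).

For 90% confidence, z* = 1.645 (from standard normal table)

Standard error: SE = σ/√n = 5/√64 = 0.625000

Margin of error: E = z* × SE = 1.645 × 0.625000 = 1.0281

Z-interval: x̄ ± E = 40 ± 1.0281 = (38.9719, 41.0281)

Rounded to 2 decimal places:

(38.97, 41.03)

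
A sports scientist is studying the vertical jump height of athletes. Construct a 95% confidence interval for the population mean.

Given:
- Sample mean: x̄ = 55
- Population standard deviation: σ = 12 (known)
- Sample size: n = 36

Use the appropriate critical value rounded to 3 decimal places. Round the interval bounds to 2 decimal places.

The population standard deviation σ is known, so use a z-interval (standard normal critical value).

For 95% confidence, z* = 1.96 (from standard normal table)

Standard error: SE = σ/√n = 12/√36 = 2.000000

Margin of error: E = z* × SE = 1.96 × 2.000000 = 3.9200

Z-interval: x̄ ± E = 55 ± 3.9200 = (51.0800, 58.9200)

Rounded to 2 decimal places:

(51.08, 58.92)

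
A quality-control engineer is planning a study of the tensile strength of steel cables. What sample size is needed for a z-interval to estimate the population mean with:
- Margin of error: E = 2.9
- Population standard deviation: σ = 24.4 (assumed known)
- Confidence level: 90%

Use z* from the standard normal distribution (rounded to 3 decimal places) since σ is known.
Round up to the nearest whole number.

Using z* since population σ is known (z-interval formula).

For 90% confidence, z* = 1.645 (from standard normal table)

Sample size formula for z-interval: n = (z*σ/E)²

n = (1.645 × 24.4 / 2.9)²
  = (13.840690)²
  = 191.5647

Round up to the nearest whole number: n = 192

192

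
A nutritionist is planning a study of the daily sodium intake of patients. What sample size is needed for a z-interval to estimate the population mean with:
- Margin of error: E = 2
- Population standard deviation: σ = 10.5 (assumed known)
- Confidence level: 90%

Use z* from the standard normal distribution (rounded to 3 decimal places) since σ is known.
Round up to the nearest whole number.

Using z* since population σ is known (z-interval formula).

For 90% confidence, z* = 1.645 (from standard normal table)

Sample size formula for z-interval: n = (z*σ/E)²

n = (1.645 × 10.5 / 2)²
  = (8.636250)²
  = 74.5848

Round up to the nearest whole number: n = 75

75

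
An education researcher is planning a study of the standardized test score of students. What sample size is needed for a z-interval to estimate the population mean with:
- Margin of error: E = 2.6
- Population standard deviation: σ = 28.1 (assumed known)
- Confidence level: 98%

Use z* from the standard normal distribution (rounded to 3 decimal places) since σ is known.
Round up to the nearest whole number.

Using z* since population σ is known (z-interval formula).

For 98% confidence, z* = 2.326 (from standard normal table)

Sample size formula for z-interval: n = (z*σ/E)²

n = (2.326 × 28.1 / 2.6)²
  = (25.138692)²
  = 631.9539

Round up to the nearest whole number: n = 632

632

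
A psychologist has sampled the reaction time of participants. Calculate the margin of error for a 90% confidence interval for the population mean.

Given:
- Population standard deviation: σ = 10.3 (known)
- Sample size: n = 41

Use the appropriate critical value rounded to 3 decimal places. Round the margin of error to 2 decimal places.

The population standard deviation σ is known, so use the z-interval margin of error formula.

For 90% confidence, z* = 1.645 (from standard normal table)

Margin of error formula for z-interval: E = z* × σ/√n

E = 1.645 × 10.3/√41
  = 1.645 × 1.608590
  = 2.6461

Rounded to 2 decimal places:

2.65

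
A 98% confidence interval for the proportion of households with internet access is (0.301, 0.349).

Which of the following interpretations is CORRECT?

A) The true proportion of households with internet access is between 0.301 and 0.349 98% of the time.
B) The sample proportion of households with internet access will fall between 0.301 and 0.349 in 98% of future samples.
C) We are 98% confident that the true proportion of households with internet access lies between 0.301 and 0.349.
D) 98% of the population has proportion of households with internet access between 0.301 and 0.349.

A confidence interval represents our confidence in the procedure, not a probability statement about the parameter.

Key concept: If we repeated this sampling process many times and computed a 98% CI each time, about 98% of those intervals would contain the true population parameter.

For this specific interval (0.301, 0.349):
- Midpoint (point estimate): 0.325
- Margin of error: 0.024

The correct interpretation is the one stating confidence that the true parameter lies in the interval — option C.

C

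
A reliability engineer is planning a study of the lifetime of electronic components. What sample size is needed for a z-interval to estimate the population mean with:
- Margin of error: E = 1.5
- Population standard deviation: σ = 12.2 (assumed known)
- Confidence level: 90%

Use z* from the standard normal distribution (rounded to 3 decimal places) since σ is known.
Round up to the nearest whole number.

Using z* since population σ is known (z-interval formula).

For 90% confidence, z* = 1.645 (from standard normal table)

Sample size formula for z-interval: n = (z*σ/E)²

n = (1.645 × 12.2 / 1.5)²
  = (13.379333)²
  = 179.0066

Round up to the nearest whole number: n = 180

180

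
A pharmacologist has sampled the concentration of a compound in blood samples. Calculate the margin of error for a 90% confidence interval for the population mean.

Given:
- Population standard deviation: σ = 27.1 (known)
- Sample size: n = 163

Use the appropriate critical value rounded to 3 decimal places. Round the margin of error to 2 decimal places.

The population standard deviation σ is known, so use the z-interval margin of error formula.

For 90% confidence, z* = 1.645 (from standard normal table)

Margin of error formula for z-interval: E = z* × σ/√n

E = 1.645 × 27.1/√163
  = 1.645 × 2.122636
  = 3.4917

Rounded to 2 decimal places:

3.49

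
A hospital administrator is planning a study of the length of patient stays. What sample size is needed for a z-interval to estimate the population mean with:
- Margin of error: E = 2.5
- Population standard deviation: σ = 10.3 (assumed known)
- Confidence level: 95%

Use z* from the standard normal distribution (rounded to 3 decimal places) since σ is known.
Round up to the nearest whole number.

Using z* since population σ is known (z-interval formula).

For 95% confidence, z* = 1.96 (from standard normal table)

Sample size formula for z-interval: n = (z*σ/E)²

n = (1.96 × 10.3 / 2.5)²
  = (8.075200)²
  = 65.2089

Round up to the nearest whole number: n = 66

66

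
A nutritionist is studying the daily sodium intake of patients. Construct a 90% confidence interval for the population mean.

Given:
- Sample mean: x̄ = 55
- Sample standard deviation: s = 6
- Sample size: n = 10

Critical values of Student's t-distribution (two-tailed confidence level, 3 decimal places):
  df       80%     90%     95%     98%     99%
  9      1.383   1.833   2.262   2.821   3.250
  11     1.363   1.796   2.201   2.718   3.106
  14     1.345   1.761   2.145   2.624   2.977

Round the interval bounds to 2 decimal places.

The population standard deviation σ is unknown (only the sample standard deviation s is given), so use a t-interval with df = n - 1 = 10 - 1 = 9.

For 90% confidence with df = 9, t* = 1.833 (from t-table)

Standard error: SE = s/√n = 6/√10 = 1.897367

Margin of error: E = t* × SE = 1.833 × 1.897367 = 3.4779

T-interval: x̄ ± E = 55 ± 3.4779 = (51.5221, 58.4779)

Rounded to 2 decimal places:

(51.52, 58.48)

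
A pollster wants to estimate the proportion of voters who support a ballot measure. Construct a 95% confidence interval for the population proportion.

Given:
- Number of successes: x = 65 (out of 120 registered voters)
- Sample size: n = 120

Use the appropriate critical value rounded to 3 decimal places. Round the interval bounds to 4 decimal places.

Sample proportion: p̂ = 65/120 = 0.541667

Check conditions for normal approximation:
  np̂ = 65 ≥ 10 ✓
  n(1-p̂) = 55 ≥ 10 ✓

The sample is large enough, so use a z-interval (normal approximation) for the proportion.

For 95% confidence, z* = 1.96 (from standard normal table)

Standard error: SE = √(p̂(1-p̂)/n) = √(0.541667×0.458333/120) = 0.04548479

Margin of error: E = z* × SE = 1.96 × 0.04548479 = 0.089150

Z-interval: p̂ ± E = 0.541667 ± 0.089150 = (0.452516, 0.630817)

Rounded to 4 decimal places:

(0.4525, 0.6308)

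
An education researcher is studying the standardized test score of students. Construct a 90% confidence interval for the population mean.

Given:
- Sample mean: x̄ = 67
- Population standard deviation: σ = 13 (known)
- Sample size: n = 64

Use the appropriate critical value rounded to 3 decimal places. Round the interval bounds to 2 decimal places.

The population standard deviation σ is known, so use a z-interval (standard normal critical value).

For 90% confidence, z* = 1.645 (from standard normal table)

Standard error: SE = σ/√n = 13/√64 = 1.625000

Margin of error: E = z* × SE = 1.645 × 1.625000 = 2.6731

Z-interval: x̄ ± E = 67 ± 2.6731 = (64.3269, 69.6731)

Rounded to 2 decimal places:

(64.33, 69.67)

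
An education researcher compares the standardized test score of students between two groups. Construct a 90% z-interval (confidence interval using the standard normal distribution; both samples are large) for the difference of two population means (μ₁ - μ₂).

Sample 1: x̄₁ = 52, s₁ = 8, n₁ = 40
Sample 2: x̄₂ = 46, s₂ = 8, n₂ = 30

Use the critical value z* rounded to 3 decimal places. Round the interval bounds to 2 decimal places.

Both samples are large (n₁ = 40 ≥ 30, n₂ = 30 ≥ 30), so a z-interval for the difference of means applies.

Point estimate: x̄₁ - x̄₂ = 52 - 46 = 6

Standard error: SE = √(s₁²/n₁ + s₂²/n₂)
= √(8²/40 + 8²/30)
= √(1.600000 + 2.133333)
= 1.932184

For 90% confidence, z* = 1.645 (from standard normal table)
Margin of error: E = z* × SE = 1.645 × 1.932184 = 3.1784

Z-interval: (x̄₁ - x̄₂) ± E = 6 ± 3.1784 = (2.8216, 9.1784)

Rounded to 2 decimal places:

(2.82, 9.18)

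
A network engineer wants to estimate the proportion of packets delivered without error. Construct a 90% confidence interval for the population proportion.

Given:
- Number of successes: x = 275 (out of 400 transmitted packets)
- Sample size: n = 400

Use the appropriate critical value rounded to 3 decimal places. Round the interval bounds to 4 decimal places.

Sample proportion: p̂ = 275/400 = 0.687500

Check conditions for normal approximation:
  np̂ = 275 ≥ 10 ✓
  n(1-p̂) = 125 ≥ 10 ✓

The sample is large enough, so use a z-interval (normal approximation) for the proportion.

For 90% confidence, z* = 1.645 (from standard normal table)

Standard error: SE = √(p̂(1-p̂)/n) = √(0.687500×0.312500/400) = 0.02317562

Margin of error: E = z* × SE = 1.645 × 0.02317562 = 0.038124

Z-interval: p̂ ± E = 0.687500 ± 0.038124 = (0.649376, 0.725624)

Rounded to 4 decimal places:

(0.6494, 0.7256)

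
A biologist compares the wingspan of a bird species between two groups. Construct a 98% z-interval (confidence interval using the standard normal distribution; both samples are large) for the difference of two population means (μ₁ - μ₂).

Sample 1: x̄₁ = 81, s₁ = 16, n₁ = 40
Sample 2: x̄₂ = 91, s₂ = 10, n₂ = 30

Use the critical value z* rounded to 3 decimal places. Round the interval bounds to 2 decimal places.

Both samples are large (n₁ = 40 ≥ 30, n₂ = 30 ≥ 30), so a z-interval for the difference of means applies.

Point estimate: x̄₁ - x̄₂ = 81 - 91 = -10

Standard error: SE = √(s₁²/n₁ + s₂²/n₂)
= √(16²/40 + 10²/30)
= √(6.400000 + 3.333333)
= 3.119829

For 98% confidence, z* = 2.326 (from standard normal table)
Margin of error: E = z* × SE = 2.326 × 3.119829 = 7.2567

Z-interval: (x̄₁ - x̄₂) ± E = -10 ± 7.2567 = (-17.2567, -2.7433)

Rounded to 2 decimal places:

(-17.26, -2.74)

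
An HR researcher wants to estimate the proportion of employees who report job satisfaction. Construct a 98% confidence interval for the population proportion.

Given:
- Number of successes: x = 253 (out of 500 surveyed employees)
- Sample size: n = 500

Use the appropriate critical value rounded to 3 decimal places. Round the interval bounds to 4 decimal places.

Sample proportion: p̂ = 253/500 = 0.506000

Check conditions for normal approximation:
  np̂ = 253 ≥ 10 ✓
  n(1-p̂) = 247 ≥ 10 ✓

The sample is large enough, so use a z-interval (normal approximation) for the proportion.

For 98% confidence, z* = 2.326 (from standard normal table)

Standard error: SE = √(p̂(1-p̂)/n) = √(0.506000×0.494000/500) = 0.02235907

Margin of error: E = z* × SE = 2.326 × 0.02235907 = 0.052007

Z-interval: p̂ ± E = 0.506000 ± 0.052007 = (0.453993, 0.558007)

Rounded to 4 decimal places:

(0.4540, 0.5580)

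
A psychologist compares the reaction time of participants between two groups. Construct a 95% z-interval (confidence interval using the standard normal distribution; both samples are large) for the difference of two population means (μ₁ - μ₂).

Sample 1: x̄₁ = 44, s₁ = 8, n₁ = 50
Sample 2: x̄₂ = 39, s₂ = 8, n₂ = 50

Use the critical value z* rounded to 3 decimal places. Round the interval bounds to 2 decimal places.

Both samples are large (n₁ = 50 ≥ 30, n₂ = 50 ≥ 30), so a z-interval for the difference of means applies.

Point estimate: x̄₁ - x̄₂ = 44 - 39 = 5

Standard error: SE = √(s₁²/n₁ + s₂²/n₂)
= √(8²/50 + 8²/50)
= √(1.280000 + 1.280000)
= 1.600000

For 95% confidence, z* = 1.96 (from standard normal table)
Margin of error: E = z* × SE = 1.96 × 1.600000 = 3.1360

Z-interval: (x̄₁ - x̄₂) ± E = 5 ± 3.1360 = (1.8640, 8.1360)

Rounded to 2 decimal places:

(1.86, 8.14)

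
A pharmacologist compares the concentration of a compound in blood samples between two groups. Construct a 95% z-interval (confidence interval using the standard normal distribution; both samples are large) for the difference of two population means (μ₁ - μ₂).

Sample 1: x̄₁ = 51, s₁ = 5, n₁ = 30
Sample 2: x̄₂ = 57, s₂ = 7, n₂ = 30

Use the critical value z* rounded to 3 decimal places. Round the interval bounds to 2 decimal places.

Both samples are large (n₁ = 30 ≥ 30, n₂ = 30 ≥ 30), so a z-interval for the difference of means applies.

Point estimate: x̄₁ - x̄₂ = 51 - 57 = -6

Standard error: SE = √(s₁²/n₁ + s₂²/n₂)
= √(5²/30 + 7²/30)
= √(0.833333 + 1.633333)
= 1.570563

For 95% confidence, z* = 1.96 (from standard normal table)
Margin of error: E = z* × SE = 1.96 × 1.570563 = 3.0783

Z-interval: (x̄₁ - x̄₂) ± E = -6 ± 3.0783 = (-9.0783, -2.9217)

Rounded to 2 decimal places:

(-9.08, -2.92)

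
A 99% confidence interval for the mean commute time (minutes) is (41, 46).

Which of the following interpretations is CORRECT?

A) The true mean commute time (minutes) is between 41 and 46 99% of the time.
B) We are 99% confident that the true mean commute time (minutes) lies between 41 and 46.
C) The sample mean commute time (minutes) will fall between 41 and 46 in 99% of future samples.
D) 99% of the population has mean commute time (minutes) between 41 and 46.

A confidence interval represents our confidence in the procedure, not a probability statement about the parameter.

Key concept: If we repeated this sampling process many times and computed a 99% CI each time, about 99% of those intervals would contain the true population parameter.

For this specific interval (41, 46):
- Midpoint (point estimate): 43.5
- Margin of error: 2.5

The correct interpretation is the one stating confidence that the true parameter lies in the interval — option B.

B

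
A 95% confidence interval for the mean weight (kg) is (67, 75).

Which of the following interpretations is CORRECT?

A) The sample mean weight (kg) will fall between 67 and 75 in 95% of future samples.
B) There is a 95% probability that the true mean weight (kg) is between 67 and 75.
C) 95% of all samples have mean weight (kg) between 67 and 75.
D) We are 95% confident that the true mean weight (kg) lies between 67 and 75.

A confidence interval represents our confidence in the procedure, not a probability statement about the parameter.

Key concept: If we repeated this sampling process many times and computed a 95% CI each time, about 95% of those intervals would contain the true population parameter.

For this specific interval (67, 75):
- Midpoint (point estimate): 71
- Margin of error: 4

The correct interpretation is the one stating confidence that the true parameter lies in the interval — option D.

D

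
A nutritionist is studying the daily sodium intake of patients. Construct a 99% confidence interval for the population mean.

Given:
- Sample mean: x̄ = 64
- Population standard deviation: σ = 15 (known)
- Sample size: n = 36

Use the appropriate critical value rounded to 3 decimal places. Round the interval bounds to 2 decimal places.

The population standard deviation σ is known, so use a z-interval (standard normal critical value).

For 99% confidence, z* = 2.576 (from standard normal table)

Standard error: SE = σ/√n = 15/√36 = 2.500000

Margin of error: E = z* × SE = 2.576 × 2.500000 = 6.4400

Z-interval: x̄ ± E = 64 ± 6.4400 = (57.5600, 70.4400)

Rounded to 2 decimal places:

(57.56, 70.44)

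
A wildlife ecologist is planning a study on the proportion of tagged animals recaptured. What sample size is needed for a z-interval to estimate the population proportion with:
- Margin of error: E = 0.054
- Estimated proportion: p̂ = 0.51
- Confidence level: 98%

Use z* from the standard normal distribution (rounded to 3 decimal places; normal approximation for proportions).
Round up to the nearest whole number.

Using z* for proportion z-interval (normal approximation).

For 98% confidence, z* = 2.326 (from standard normal table)

Sample size formula for proportion z-interval: n = z*²p̂(1-p̂)/E²

n = 2.326² × 0.51 × 0.49 / 0.054²
  = 5.410276 × 0.2499 / 0.002916
  = 463.6584

Round up to the nearest whole number: n = 464

464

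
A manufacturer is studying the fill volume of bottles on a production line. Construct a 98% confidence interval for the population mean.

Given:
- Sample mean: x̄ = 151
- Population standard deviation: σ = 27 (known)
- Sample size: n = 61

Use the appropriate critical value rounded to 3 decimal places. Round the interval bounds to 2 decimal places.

The population standard deviation σ is known, so use a z-interval (standard normal critical value).

For 98% confidence, z* = 2.326 (from standard normal table)

Standard error: SE = σ/√n = 27/√61 = 3.456996

Margin of error: E = z* × SE = 2.326 × 3.456996 = 8.0410

Z-interval: x̄ ± E = 151 ± 8.0410 = (142.9590, 159.0410)

Rounded to 2 decimal places:

(142.96, 159.04)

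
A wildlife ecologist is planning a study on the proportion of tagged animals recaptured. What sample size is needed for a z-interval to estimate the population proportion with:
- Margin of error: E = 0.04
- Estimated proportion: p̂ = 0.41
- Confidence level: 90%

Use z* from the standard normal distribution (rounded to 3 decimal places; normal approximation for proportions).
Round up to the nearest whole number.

Using z* for proportion z-interval (normal approximation).

For 90% confidence, z* = 1.645 (from standard normal table)

Sample size formula for proportion z-interval: n = z*²p̂(1-p̂)/E²

n = 1.645² × 0.41 × 0.59 / 0.04²
  = 2.706025 × 0.2419 / 0.0016
  = 409.1172

Round up to the nearest whole number: n = 410

410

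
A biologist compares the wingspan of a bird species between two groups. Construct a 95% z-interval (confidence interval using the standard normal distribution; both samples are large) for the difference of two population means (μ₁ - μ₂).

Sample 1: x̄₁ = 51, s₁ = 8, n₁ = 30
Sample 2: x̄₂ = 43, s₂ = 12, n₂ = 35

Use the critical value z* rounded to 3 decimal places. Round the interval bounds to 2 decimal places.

Both samples are large (n₁ = 30 ≥ 30, n₂ = 35 ≥ 30), so a z-interval for the difference of means applies.

Point estimate: x̄₁ - x̄₂ = 51 - 43 = 8

Standard error: SE = √(s₁²/n₁ + s₂²/n₂)
= √(8²/30 + 12²/35)
= √(2.133333 + 4.114286)
= 2.499524

For 95% confidence, z* = 1.96 (from standard normal table)
Margin of error: E = z* × SE = 1.96 × 2.499524 = 4.8991

Z-interval: (x̄₁ - x̄₂) ± E = 8 ± 4.8991 = (3.1009, 12.8991)

Rounded to 2 decimal places:

(3.10, 12.90)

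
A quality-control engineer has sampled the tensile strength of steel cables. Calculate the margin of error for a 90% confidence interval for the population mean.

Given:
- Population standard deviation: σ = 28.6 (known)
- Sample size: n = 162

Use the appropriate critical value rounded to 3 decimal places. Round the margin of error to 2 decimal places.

The population standard deviation σ is known, so use the z-interval margin of error formula.

For 90% confidence, z* = 1.645 (from standard normal table)

Margin of error formula for z-interval: E = z* × σ/√n

E = 1.645 × 28.6/√162
  = 1.645 × 2.247028
  = 3.6964

Rounded to 2 decimal places:

3.70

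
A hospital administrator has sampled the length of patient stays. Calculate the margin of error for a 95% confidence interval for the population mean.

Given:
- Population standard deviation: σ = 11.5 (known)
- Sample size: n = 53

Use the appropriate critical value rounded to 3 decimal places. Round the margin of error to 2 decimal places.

The population standard deviation σ is known, so use the z-interval margin of error formula.

For 95% confidence, z* = 1.96 (from standard normal table)

Margin of error formula for z-interval: E = z* × σ/√n

E = 1.96 × 11.5/√53
  = 1.96 × 1.579646
  = 3.0961

Rounded to 2 decimal places:

3.10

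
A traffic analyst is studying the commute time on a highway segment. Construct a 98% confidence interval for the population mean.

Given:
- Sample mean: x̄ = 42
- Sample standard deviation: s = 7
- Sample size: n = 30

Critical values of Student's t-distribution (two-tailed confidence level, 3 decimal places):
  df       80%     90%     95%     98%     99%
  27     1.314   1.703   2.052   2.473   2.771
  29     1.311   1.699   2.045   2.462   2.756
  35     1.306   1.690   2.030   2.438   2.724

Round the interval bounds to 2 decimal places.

The population standard deviation σ is unknown (only the sample standard deviation s is given), so use a t-interval with df = n - 1 = 30 - 1 = 29.

For 98% confidence with df = 29, t* = 2.462 (from t-table)

Standard error: SE = s/√n = 7/√30 = 1.278019

Margin of error: E = t* × SE = 2.462 × 1.278019 = 3.1465

T-interval: x̄ ± E = 42 ± 3.1465 = (38.8535, 45.1465)

Rounded to 2 decimal places:

(38.85, 45.15)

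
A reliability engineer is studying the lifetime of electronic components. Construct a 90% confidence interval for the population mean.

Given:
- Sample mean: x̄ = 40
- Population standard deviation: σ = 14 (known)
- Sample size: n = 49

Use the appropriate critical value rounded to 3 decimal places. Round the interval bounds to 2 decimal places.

The population standard deviation σ is known, so use a z-interval (standard normal critical value).

For 90% confidence, z* = 1.645 (from standard normal table)

Standard error: SE = σ/√n = 14/√49 = 2.000000

Margin of error: E = z* × SE = 1.645 × 2.000000 = 3.2900

Z-interval: x̄ ± E = 40 ± 3.2900 = (36.7100, 43.2900)

Rounded to 2 decimal places:

(36.71, 43.29)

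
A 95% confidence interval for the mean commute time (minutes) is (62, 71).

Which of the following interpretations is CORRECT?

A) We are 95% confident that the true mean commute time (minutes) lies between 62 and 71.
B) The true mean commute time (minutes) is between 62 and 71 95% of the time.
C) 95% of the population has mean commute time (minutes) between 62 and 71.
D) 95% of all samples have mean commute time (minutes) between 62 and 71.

A confidence interval represents our confidence in the procedure, not a probability statement about the parameter.

Key concept: If we repeated this sampling process many times and computed a 95% CI each time, about 95% of those intervals would contain the true population parameter.

For this specific interval (62, 71):
- Midpoint (point estimate): 66.5
- Margin of error: 4.5

The correct interpretation is the one stating confidence that the true parameter lies in the interval — option A.

A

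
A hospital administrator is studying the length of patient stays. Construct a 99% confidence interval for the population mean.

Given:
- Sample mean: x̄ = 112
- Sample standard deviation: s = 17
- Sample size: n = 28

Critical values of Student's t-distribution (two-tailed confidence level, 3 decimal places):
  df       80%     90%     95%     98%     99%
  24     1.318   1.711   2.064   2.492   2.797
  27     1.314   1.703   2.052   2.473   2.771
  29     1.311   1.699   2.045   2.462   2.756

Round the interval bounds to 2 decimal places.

The population standard deviation σ is unknown (only the sample standard deviation s is given), so use a t-interval with df = n - 1 = 28 - 1 = 27.

For 99% confidence with df = 27, t* = 2.771 (from t-table)

Standard error: SE = s/√n = 17/√28 = 3.212698

Margin of error: E = t* × SE = 2.771 × 3.212698 = 8.9024

T-interval: x̄ ± E = 112 ± 8.9024 = (103.0976, 120.9024)

Rounded to 2 decimal places:

(103.10, 120.90)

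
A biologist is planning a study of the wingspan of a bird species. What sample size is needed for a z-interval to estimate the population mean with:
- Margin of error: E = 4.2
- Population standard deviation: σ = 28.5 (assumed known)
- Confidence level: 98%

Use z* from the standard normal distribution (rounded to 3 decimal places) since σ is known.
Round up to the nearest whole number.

Using z* since population σ is known (z-interval formula).

For 98% confidence, z* = 2.326 (from standard normal table)

Sample size formula for z-interval: n = (z*σ/E)²

n = (2.326 × 28.5 / 4.2)²
  = (15.783571)²
  = 249.1211

Round up to the nearest whole number: n = 250

250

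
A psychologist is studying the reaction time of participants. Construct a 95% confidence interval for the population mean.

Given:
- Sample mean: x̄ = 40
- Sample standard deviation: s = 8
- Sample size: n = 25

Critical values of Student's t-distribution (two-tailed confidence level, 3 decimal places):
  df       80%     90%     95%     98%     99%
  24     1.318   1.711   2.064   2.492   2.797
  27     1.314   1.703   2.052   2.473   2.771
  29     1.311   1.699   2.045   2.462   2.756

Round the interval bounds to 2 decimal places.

The population standard deviation σ is unknown (only the sample standard deviation s is given), so use a t-interval with df = n - 1 = 25 - 1 = 24.

For 95% confidence with df = 24, t* = 2.064 (from t-table)

Standard error: SE = s/√n = 8/√25 = 1.600000

Margin of error: E = t* × SE = 2.064 × 1.600000 = 3.3024

T-interval: x̄ ± E = 40 ± 3.3024 = (36.6976, 43.3024)

Rounded to 2 decimal places:

(36.70, 43.30)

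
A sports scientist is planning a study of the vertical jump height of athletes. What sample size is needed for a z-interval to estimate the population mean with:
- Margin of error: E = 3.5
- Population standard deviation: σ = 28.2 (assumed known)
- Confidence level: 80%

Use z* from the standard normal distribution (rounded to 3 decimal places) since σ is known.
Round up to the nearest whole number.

Using z* since population σ is known (z-interval formula).

For 80% confidence, z* = 1.282 (from standard normal table)

Sample size formula for z-interval: n = (z*σ/E)²

n = (1.282 × 28.2 / 3.5)²
  = (10.329257)²
  = 106.6936

Round up to the nearest whole number: n = 107

107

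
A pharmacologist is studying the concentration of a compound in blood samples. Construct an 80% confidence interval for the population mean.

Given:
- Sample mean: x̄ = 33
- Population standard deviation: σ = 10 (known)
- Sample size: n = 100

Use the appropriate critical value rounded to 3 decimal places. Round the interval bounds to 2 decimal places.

The population standard deviation σ is known, so use a z-interval (standard normal critical value).

For 80% confidence, z* = 1.282 (from standard normal table)

Standard error: SE = σ/√n = 10/√100 = 1.000000

Margin of error: E = z* × SE = 1.282 × 1.000000 = 1.2820

Z-interval: x̄ ± E = 33 ± 1.2820 = (31.7180, 34.2820)

Rounded to 2 decimal places:

(31.72, 34.28)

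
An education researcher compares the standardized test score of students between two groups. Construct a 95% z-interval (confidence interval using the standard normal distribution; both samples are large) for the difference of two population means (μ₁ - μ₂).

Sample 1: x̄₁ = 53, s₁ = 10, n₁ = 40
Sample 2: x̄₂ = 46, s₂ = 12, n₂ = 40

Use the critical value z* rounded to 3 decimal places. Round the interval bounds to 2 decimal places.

Both samples are large (n₁ = 40 ≥ 30, n₂ = 40 ≥ 30), so a z-interval for the difference of means applies.

Point estimate: x̄₁ - x̄₂ = 53 - 46 = 7

Standard error: SE = √(s₁²/n₁ + s₂²/n₂)
= √(10²/40 + 12²/40)
= √(2.500000 + 3.600000)
= 2.469818

For 95% confidence, z* = 1.96 (from standard normal table)
Margin of error: E = z* × SE = 1.96 × 2.469818 = 4.8408

Z-interval: (x̄₁ - x̄₂) ± E = 7 ± 4.8408 = (2.1592, 11.8408)

Rounded to 2 decimal places:

(2.16, 11.84)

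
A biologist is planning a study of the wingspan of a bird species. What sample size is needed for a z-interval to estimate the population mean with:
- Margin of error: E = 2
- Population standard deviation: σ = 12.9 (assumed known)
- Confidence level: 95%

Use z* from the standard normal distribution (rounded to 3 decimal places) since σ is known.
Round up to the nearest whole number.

Using z* since population σ is known (z-interval formula).

For 95% confidence, z* = 1.96 (from standard normal table)

Sample size formula for z-interval: n = (z*σ/E)²

n = (1.96 × 12.9 / 2)²
  = (12.642000)²
  = 159.8202

Round up to the nearest whole number: n = 160

160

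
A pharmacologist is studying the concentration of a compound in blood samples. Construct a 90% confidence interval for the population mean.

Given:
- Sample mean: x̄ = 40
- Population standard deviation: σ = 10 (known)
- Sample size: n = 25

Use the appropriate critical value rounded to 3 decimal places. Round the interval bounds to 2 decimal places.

The population standard deviation σ is known, so use a z-interval (standard normal critical value).

For 90% confidence, z* = 1.645 (from standard normal table)

Standard error: SE = σ/√n = 10/√25 = 2.000000

Margin of error: E = z* × SE = 1.645 × 2.000000 = 3.2900

Z-interval: x̄ ± E = 40 ± 3.2900 = (36.7100, 43.2900)

Rounded to 2 decimal places:

(36.71, 43.29)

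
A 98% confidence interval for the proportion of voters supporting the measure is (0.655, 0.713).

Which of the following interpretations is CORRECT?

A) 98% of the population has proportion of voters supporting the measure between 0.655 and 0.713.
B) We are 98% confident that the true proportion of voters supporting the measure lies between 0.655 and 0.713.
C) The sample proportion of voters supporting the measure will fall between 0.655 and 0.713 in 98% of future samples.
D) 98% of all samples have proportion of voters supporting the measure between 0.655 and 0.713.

A confidence interval represents our confidence in the procedure, not a probability statement about the parameter.

Key concept: If we repeated this sampling process many times and computed a 98% CI each time, about 98% of those intervals would contain the true population parameter.

For this specific interval (0.655, 0.713):
- Midpoint (point estimate): 0.684
- Margin of error: 0.029

The correct interpretation is the one stating confidence that the true parameter lies in the interval — option B.

B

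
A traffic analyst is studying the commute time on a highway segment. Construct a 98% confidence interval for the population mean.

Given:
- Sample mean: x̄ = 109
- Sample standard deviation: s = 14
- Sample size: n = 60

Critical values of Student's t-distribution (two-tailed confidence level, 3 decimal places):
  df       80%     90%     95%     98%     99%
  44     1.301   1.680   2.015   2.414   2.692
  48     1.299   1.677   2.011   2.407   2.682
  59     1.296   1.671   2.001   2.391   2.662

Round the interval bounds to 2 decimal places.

The population standard deviation σ is unknown (only the sample standard deviation s is given), so use a t-interval with df = n - 1 = 60 - 1 = 59.

For 98% confidence with df = 59, t* = 2.391 (from t-table)

Standard error: SE = s/√n = 14/√60 = 1.807392

Margin of error: E = t* × SE = 2.391 × 1.807392 = 4.3215

T-interval: x̄ ± E = 109 ± 4.3215 = (104.6785, 113.3215)

Rounded to 2 decimal places:

(104.68, 113.32)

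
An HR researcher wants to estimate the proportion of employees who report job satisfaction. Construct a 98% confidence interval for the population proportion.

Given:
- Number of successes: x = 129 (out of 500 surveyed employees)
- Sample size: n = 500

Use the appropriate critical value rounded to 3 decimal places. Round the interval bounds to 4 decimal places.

Sample proportion: p̂ = 129/500 = 0.258000

Check conditions for normal approximation:
  np̂ = 129 ≥ 10 ✓
  n(1-p̂) = 371 ≥ 10 ✓

The sample is large enough, so use a z-interval (normal approximation) for the proportion.

For 98% confidence, z* = 2.326 (from standard normal table)

Standard error: SE = √(p̂(1-p̂)/n) = √(0.258000×0.742000/500) = 0.01956712

Margin of error: E = z* × SE = 2.326 × 0.01956712 = 0.045513

Z-interval: p̂ ± E = 0.258000 ± 0.045513 = (0.212487, 0.303513)

Rounded to 4 decimal places:

(0.2125, 0.3035)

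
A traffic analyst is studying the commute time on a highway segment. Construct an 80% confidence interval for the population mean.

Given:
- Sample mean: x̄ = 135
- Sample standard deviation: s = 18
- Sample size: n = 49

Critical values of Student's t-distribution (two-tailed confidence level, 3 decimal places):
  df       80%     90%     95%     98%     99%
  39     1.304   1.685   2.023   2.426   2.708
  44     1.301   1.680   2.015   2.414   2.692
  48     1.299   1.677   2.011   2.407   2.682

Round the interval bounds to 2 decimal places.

The population standard deviation σ is unknown (only the sample standard deviation s is given), so use a t-interval with df = n - 1 = 49 - 1 = 48.

For 80% confidence with df = 48, t* = 1.299 (from t-table)

Standard error: SE = s/√n = 18/√49 = 2.571429

Margin of error: E = t* × SE = 1.299 × 2.571429 = 3.3403

T-interval: x̄ ± E = 135 ± 3.3403 = (131.6597, 138.3403)

Rounded to 2 decimal places:

(131.66, 138.34)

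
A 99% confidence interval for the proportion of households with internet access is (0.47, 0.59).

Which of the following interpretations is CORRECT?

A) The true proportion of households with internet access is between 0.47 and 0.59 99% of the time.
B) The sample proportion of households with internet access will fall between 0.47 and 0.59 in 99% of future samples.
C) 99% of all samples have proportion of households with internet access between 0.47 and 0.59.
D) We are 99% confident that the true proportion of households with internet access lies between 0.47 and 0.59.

A confidence interval represents our confidence in the procedure, not a probability statement about the parameter.

Key concept: If we repeated this sampling process many times and computed a 99% CI each time, about 99% of those intervals would contain the true population parameter.

For this specific interval (0.47, 0.59):
- Midpoint (point estimate): 0.53
- Margin of error: 0.06

The correct interpretation is the one stating confidence that the true parameter lies in the interval — option D.

D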